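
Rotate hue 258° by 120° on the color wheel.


New hue = (H + rotation) mod 360
New hue = (258 + 120) mod 360
= 378 mod 360
= 18°


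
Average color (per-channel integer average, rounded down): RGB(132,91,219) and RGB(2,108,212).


Midpoint: each channel = ⌊(C₁+C₂)/2⌋
R: ⌊(132+2)/2⌋ = 67
G: ⌊(91+108)/2⌋ = 99
B: ⌊(219+212)/2⌋ = 215
= RGB(67, 99, 215)


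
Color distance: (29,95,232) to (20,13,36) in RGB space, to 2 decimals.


d = √[(R₁-R₂)² + (G₁-G₂)² + (B₁-B₂)²]
d = √[(29-20)² + (95-13)² + (232-36)²]
d = √[81 + 6724 + 38416]
d = √45221
d ≈ 212.65


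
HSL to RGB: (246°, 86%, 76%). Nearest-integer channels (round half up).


H=246°, S=0.86, L=0.76
C = (1-|2L-1|)×S = (1-|0.52|)×0.86 = 0.4128
H' = H/60 = 246/60 ≈ 4.1000; X = C×(1-|H' mod 2 - 1|) = 0.04128
m = L - C/2 = 0.76 - 0.2064 = 0.5536
Sector ⌊H'⌋ = 4 → (R',G',B') = (0.04128, 0.0, 0.4128)
RGB = ((R'+m)×255, (G'+m)×255, (B'+m)×255) = (151.6944, 141.168, 246.432)
Round half up → RGB(152, 141, 246)


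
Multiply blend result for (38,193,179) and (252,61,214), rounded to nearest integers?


Multiply: C = A×B/255, rounded to nearest integer
R: 38×252/255 = 9576/255 ≈ 37.553 → 38
G: 193×61/255 = 11773/255 ≈ 46.169 → 46
B: 179×214/255 = 38306/255 ≈ 150.220 → 150
= RGB(38, 46, 150)


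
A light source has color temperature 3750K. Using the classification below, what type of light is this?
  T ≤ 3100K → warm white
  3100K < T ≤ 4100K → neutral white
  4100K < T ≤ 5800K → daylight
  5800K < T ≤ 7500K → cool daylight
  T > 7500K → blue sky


Temperature: 3750K
3100K < 3750K ≤ 4100K → neutral white
Classification: neutral white


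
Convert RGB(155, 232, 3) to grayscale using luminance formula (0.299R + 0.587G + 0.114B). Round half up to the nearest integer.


Gray = 0.299×R + 0.587×G + 0.114×B
Gray = 0.299×155 + 0.587×232 + 0.114×3
Gray = 46.345 + 136.184 + 0.342
Gray = 182.871 → round half up → 183
Gray = 183


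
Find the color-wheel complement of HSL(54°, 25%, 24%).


Complement = opposite side of color wheel = hue + 180°
H' = (54 + 180) mod 360 = 234°
S and L unchanged.
= HSL(234°, 25%, 24%)


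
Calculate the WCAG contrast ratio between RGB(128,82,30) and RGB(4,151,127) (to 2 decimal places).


Linearize each sRGB channel c=v/255: c/12.92 if c ≤ 0.04045 else ((c+0.055)/1.055)^2.4
L = 0.2126×R_lin + 0.7152×G_lin + 0.0722×B_lin
Color 1 (128,82,30):
  R=128: 128/255≈0.5020 > 0.04045 → ((0.5020+0.055)/1.055)^2.4 ≈ 0.21586
  G=82: 82/255≈0.3216 > 0.04045 → ((0.3216+0.055)/1.055)^2.4 ≈ 0.08438
  B=30: 30/255≈0.1176 > 0.04045 → ((0.1176+0.055)/1.055)^2.4 ≈ 0.01298
  L1 = 0.2126×0.21586 + 0.7152×0.08438 + 0.0722×0.01298 ≈ 0.10718
Color 2 (4,151,127):
  R=4: 4/255≈0.0157 ≤ 0.04045 → 0.0157/12.92 ≈ 0.00121
  G=151: 151/255≈0.5922 > 0.04045 → ((0.5922+0.055)/1.055)^2.4 ≈ 0.30947
  B=127: 127/255≈0.4980 > 0.04045 → ((0.4980+0.055)/1.055)^2.4 ≈ 0.21223
  L2 = 0.2126×0.00121 + 0.7152×0.30947 + 0.0722×0.21223 ≈ 0.23691
Lighter = 0.23691, Darker = 0.10718
Ratio = (L_lighter + 0.05) / (L_darker + 0.05)
Ratio = (0.23691 + 0.05) / (0.10718 + 0.05) = 0.28691 / 0.15718 ≈ 1.8254
Ratio ≈ 1.83:1


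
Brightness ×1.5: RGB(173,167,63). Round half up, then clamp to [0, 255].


Multiply each channel by 1.5, round half up, clamp to [0, 255]
R: 173×1.5 = 259.5 → round → 260 → clamp → 255
G: 167×1.5 = 250.5 → round → 251
B: 63×1.5 = 94.5 → round → 95
= RGB(255, 251, 95)


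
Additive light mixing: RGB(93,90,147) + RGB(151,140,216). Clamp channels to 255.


Additive: each channel = min(255, C₁+C₂)
R: 93+151 = 244 → 244
G: 90+140 = 230 → 230
B: 147+216 = 363 → 255
= RGB(244, 230, 255)


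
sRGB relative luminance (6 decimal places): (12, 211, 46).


Linearize each channel (sRGB transfer function): c = v/255; c_lin = c/12.92 if c ≤ 0.04045, else ((c+0.055)/1.055)^2.4
  R: 12/255 ≈ 0.047059 > 0.04045 → ((0.047059+0.055)/1.055)^2.4 ≈ 0.003677
  G: 211/255 ≈ 0.827451 > 0.04045 → ((0.827451+0.055)/1.055)^2.4 ≈ 0.651406
  B: 46/255 ≈ 0.180392 > 0.04045 → ((0.180392+0.055)/1.055)^2.4 ≈ 0.027321
R_lin = 0.003677, G_lin = 0.651406, B_lin = 0.027321
L = 0.2126×R + 0.7152×G + 0.0722×B
L = 0.2126×0.003677 + 0.7152×0.651406 + 0.0722×0.027321
L ≈ 0.468640


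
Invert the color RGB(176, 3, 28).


Invert: (255-R, 255-G, 255-B)
R: 255-176 = 79
G: 255-3 = 252
B: 255-28 = 227
= RGB(79, 252, 227)


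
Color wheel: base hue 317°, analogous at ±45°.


Base hue: 317°
Left analog: (317 - 45) mod 360 = 272°
Right analog: (317 + 45) mod 360 = 2°
Analogous hues = 272° and 2°


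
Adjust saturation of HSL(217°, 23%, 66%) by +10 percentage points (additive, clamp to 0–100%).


Original S = 23%
Adjustment = +10 percentage points
New S = 23 + (10) = 33
Clamp to [0, 100] → 33
= HSL(217°, 33%, 66%)


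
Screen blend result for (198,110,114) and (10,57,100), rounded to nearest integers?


Screen: C = 255 - (255-A)×(255-B)/255, rounded to nearest integer
R: 255 - (255-198)×(255-10)/255 = 255 - 13965/255 ≈ 255 - 54.765 = 200.235 → 200
G: 255 - (255-110)×(255-57)/255 = 255 - 28710/255 ≈ 255 - 112.588 = 142.412 → 142
B: 255 - (255-114)×(255-100)/255 = 255 - 21855/255 ≈ 255 - 85.706 = 169.294 → 169
= RGB(200, 142, 169)


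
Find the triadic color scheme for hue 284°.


Triadic: equally spaced at 120° intervals
H1 = 284°
H2 = (284 + 120) mod 360 = 44°
H3 = (284 + 240) mod 360 = 164°
Triadic = 284°, 44°, 164°


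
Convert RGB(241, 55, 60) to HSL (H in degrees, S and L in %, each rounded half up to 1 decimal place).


Normalize: R'=241/255≈0.9451, G'=55/255≈0.2157, B'=60/255≈0.2353
Max=241/255, Min=55/255, Δ=Max-Min=186/255
L = (Max+Min)/2 = (241+55)/510 = 296/510 = 0.58039… → L = 58.0%
L > 0.5 → S = Δ/(2-Max-Min) = 186/(510-241-55) = 186/214 = 0.86915… → S = 86.9%
(the 1/255 factors cancel in S and H, so raw channel differences can be used)
Max is R' → H = 60 × (((G-B)/Δ) mod 6) = 60 × (((55-60)/186) mod 6)
  (-5)/186 = -0.0268…; negative, so add 6 → 5.9731…
  H = 60 × 5.9731… = 358.387…° → H = 358.4°
= HSL(358.4°, 86.9%, 58.0%)


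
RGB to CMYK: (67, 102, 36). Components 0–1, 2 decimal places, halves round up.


R'=67/255≈0.2627, G'=102/255≈0.4000, B'=36/255≈0.1412
K = 1 - max(R',G',B') = 1 - 102/255 = 153/255 = 0.6 → 0.60
(1-R'-K)/(1-K) simplifies to (max-R)/max with max = 102:
C = (102-67)/102 = 35/102 = 0.34313… → 0.34
M = (102-102)/102 = 0/102 = 0 → 0.00
Y = (102-36)/102 = 66/102 = 0.64705… → 0.65
= CMYK(0.34, 0.00, 0.65, 0.60)


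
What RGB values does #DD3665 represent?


DD → 221 (R)
36 → 54 (G)
65 → 101 (B)
= RGB(221, 54, 101)


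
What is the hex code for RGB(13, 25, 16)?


R = 13 → 0D (hex)
G = 25 → 19 (hex)
B = 16 → 10 (hex)
Hex = #0D1910


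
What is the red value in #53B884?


Color: #53B884
R = 53 = 83
G = B8 = 184
B = 84 = 132
Red = 83


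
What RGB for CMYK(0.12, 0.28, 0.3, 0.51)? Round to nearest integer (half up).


R = 255 × (1-C) × (1-K) = 255 × 0.88 × 0.49 = 109.956 → 110
G = 255 × (1-M) × (1-K) = 255 × 0.72 × 0.49 = 89.964 → 90
B = 255 × (1-Y) × (1-K) = 255 × 0.70 × 0.49 = 87.465 → 87
= RGB(110, 90, 87)


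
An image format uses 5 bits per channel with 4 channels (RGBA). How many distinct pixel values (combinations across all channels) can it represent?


Total bits = 5 bits/channel × 4 channels = 20 bits
Distinct pixel values = 2^20
= 1,048,576 pixel values


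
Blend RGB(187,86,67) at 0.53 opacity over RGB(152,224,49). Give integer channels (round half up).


C = α×F + (1-α)×B, with 1-α = 0.47
R: 0.53×187 + 0.47×152 = 99.11 + 71.44 = 170.55 → 171
G: 0.53×86 + 0.47×224 = 45.58 + 105.28 = 150.86 → 151
B: 0.53×67 + 0.47×49 = 35.51 + 23.03 = 58.54 → 59
= RGB(171, 151, 59)


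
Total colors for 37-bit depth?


Colors = 2^bits = 2^37
= 137,438,953,472 colors


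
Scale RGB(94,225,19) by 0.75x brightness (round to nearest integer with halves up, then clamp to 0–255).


Multiply each channel by 0.75, round half up, clamp to [0, 255]
R: 94×0.75 = 70.5 → round → 71
G: 225×0.75 = 168.75 → round → 169
B: 19×0.75 = 14.25 → round → 14
= RGB(71, 169, 14)


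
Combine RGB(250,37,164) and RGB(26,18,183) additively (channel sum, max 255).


Additive: each channel = min(255, C₁+C₂)
R: 250+26 = 276 → 255
G: 37+18 = 55 → 55
B: 164+183 = 347 → 255
= RGB(255, 55, 255)


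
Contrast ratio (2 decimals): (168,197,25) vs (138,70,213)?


Linearize each sRGB channel c=v/255: c/12.92 if c ≤ 0.04045 else ((c+0.055)/1.055)^2.4
L = 0.2126×R_lin + 0.7152×G_lin + 0.0722×B_lin
Color 1 (168,197,25):
  R=168: 168/255≈0.6588 > 0.04045 → ((0.6588+0.055)/1.055)^2.4 ≈ 0.39157
  G=197: 197/255≈0.7725 > 0.04045 → ((0.7725+0.055)/1.055)^2.4 ≈ 0.55834
  B=25: 25/255≈0.0980 > 0.04045 → ((0.0980+0.055)/1.055)^2.4 ≈ 0.00972
  L1 = 0.2126×0.39157 + 0.7152×0.55834 + 0.0722×0.00972 ≈ 0.48328
Color 2 (138,70,213):
  R=138: 138/255≈0.5412 > 0.04045 → ((0.5412+0.055)/1.055)^2.4 ≈ 0.25415
  G=70: 70/255≈0.2745 > 0.04045 → ((0.2745+0.055)/1.055)^2.4 ≈ 0.06125
  B=213: 213/255≈0.8353 > 0.04045 → ((0.8353+0.055)/1.055)^2.4 ≈ 0.66539
  L2 = 0.2126×0.25415 + 0.7152×0.06125 + 0.0722×0.66539 ≈ 0.14588
Lighter = 0.48328, Darker = 0.14588
Ratio = (L_lighter + 0.05) / (L_darker + 0.05)
Ratio = (0.48328 + 0.05) / (0.14588 + 0.05) = 0.53328 / 0.19588 ≈ 2.7225
Ratio ≈ 2.72:1


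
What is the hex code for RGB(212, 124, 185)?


R = 212 → D4 (hex)
G = 124 → 7C (hex)
B = 185 → B9 (hex)
Hex = #D47CB9


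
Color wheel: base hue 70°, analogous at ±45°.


Base hue: 70°
Left analog: (70 - 45) mod 360 = 25°
Right analog: (70 + 45) mod 360 = 115°
Analogous hues = 25° and 115°


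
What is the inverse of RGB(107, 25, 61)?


Invert: (255-R, 255-G, 255-B)
R: 255-107 = 148
G: 255-25 = 230
B: 255-61 = 194
= RGB(148, 230, 194)


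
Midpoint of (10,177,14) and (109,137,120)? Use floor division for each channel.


Midpoint: each channel = ⌊(C₁+C₂)/2⌋
R: ⌊(10+109)/2⌋ = 59
G: ⌊(177+137)/2⌋ = 157
B: ⌊(14+120)/2⌋ = 67
= RGB(59, 157, 67)


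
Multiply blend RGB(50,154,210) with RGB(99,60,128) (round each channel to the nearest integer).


Multiply: C = A×B/255, rounded to nearest integer
R: 50×99/255 = 4950/255 ≈ 19.412 → 19
G: 154×60/255 = 9240/255 ≈ 36.235 → 36
B: 210×128/255 = 26880/255 ≈ 105.412 → 105
= RGB(19, 36, 105)


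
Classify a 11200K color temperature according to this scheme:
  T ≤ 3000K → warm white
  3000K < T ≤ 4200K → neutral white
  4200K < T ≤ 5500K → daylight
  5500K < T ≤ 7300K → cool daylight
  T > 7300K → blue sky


Temperature: 11200K
11200K > 7300K → blue sky
Classification: blue sky


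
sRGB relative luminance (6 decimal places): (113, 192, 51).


Linearize each channel (sRGB transfer function): c = v/255; c_lin = c/12.92 if c ≤ 0.04045, else ((c+0.055)/1.055)^2.4
  R: 113/255 ≈ 0.443137 > 0.04045 → ((0.443137+0.055)/1.055)^2.4 ≈ 0.165132
  G: 192/255 ≈ 0.752941 > 0.04045 → ((0.752941+0.055)/1.055)^2.4 ≈ 0.527115
  B: 51/255 ≈ 0.200000 > 0.04045 → ((0.200000+0.055)/1.055)^2.4 ≈ 0.033105
R_lin = 0.165132, G_lin = 0.527115, B_lin = 0.033105
L = 0.2126×R + 0.7152×G + 0.0722×B
L = 0.2126×0.165132 + 0.7152×0.527115 + 0.0722×0.033105
L ≈ 0.414490


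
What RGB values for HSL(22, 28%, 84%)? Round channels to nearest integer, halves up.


H=22°, S=0.28, L=0.84
C = (1-|2L-1|)×S = (1-|0.68|)×0.28 = 0.0896
H' = H/60 = 22/60 ≈ 0.3667; X = C×(1-|H' mod 2 - 1|) ≈ 0.0329
m = L - C/2 = 0.84 - 0.0448 = 0.7952
Sector ⌊H'⌋ = 0 → (R',G',B') = (0.0896, ≈0.0329, 0.0)
RGB = ((R'+m)×255, (G'+m)×255, (B'+m)×255) = (225.624, 211.1536, 202.776)
Round half up → RGB(226, 211, 203)


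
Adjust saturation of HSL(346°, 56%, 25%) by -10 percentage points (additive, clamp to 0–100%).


Original S = 56%
Adjustment = -10 percentage points
New S = 56 + (-10) = 46
Clamp to [0, 100] → 46
= HSL(346°, 46%, 25%)


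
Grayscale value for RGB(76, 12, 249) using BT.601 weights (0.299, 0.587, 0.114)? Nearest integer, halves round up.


Gray = 0.299×R + 0.587×G + 0.114×B
Gray = 0.299×76 + 0.587×12 + 0.114×249
Gray = 22.724 + 7.044 + 28.386
Gray = 58.154 → round half up → 58
Gray = 58


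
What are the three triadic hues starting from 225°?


Triadic: equally spaced at 120° intervals
H1 = 225°
H2 = (225 + 120) mod 360 = 345°
H3 = (225 + 240) mod 360 = 105°
Triadic = 225°, 345°, 105°


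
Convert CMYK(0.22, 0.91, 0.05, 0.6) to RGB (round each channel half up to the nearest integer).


R = 255 × (1-C) × (1-K) = 255 × 0.78 × 0.40 = 79.56 → 80
G = 255 × (1-M) × (1-K) = 255 × 0.09 × 0.40 = 9.18 → 9
B = 255 × (1-Y) × (1-K) = 255 × 0.95 × 0.40 = 96.9 → 97
= RGB(80, 9, 97)


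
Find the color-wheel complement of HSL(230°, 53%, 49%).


Complement = opposite side of color wheel = hue + 180°
H' = (230 + 180) mod 360 = 50°
S and L unchanged.
= HSL(50°, 53%, 49%)


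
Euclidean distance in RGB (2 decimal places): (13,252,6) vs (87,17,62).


d = √[(R₁-R₂)² + (G₁-G₂)² + (B₁-B₂)²]
d = √[(13-87)² + (252-17)² + (6-62)²]
d = √[5476 + 55225 + 3136]
d = √63837
d ≈ 252.66


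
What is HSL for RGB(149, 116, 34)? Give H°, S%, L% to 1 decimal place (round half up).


Normalize: R'=149/255≈0.5843, G'=116/255≈0.4549, B'=34/255≈0.1333
Max=149/255, Min=34/255, Δ=Max-Min=115/255
L = (Max+Min)/2 = (149+34)/510 = 183/510 = 0.35882… → L = 35.9%
L ≤ 0.5 → S = Δ/(Max+Min) = 115/(149+34) = 115/183 = 0.62841… → S = 62.8%
(the 1/255 factors cancel in S and H, so raw channel differences can be used)
Max is R' → H = 60 × (((G-B)/Δ) mod 6) = 60 × (((116-34)/115) mod 6)
  82/115 = 0.7130…
  H = 60 × 0.7130… = 42.782…° → H = 42.8°
= HSL(42.8°, 62.8%, 35.9%)


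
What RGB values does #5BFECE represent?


5B → 91 (R)
FE → 254 (G)
CE → 206 (B)
= RGB(91, 254, 206)


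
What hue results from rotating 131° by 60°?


New hue = (H + rotation) mod 360
New hue = (131 + 60) mod 360
= 191 mod 360
= 191°


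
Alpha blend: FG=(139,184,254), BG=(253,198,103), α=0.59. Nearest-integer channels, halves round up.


C = α×F + (1-α)×B, with 1-α = 0.41
R: 0.59×139 + 0.41×253 = 82.01 + 103.73 = 185.74 → 186
G: 0.59×184 + 0.41×198 = 108.56 + 81.18 = 189.74 → 190
B: 0.59×254 + 0.41×103 = 149.86 + 42.23 = 192.09 → 192
= RGB(186, 190, 192)


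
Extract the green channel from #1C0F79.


Color: #1C0F79
R = 1C = 28
G = 0F = 15
B = 79 = 121
Green = 15


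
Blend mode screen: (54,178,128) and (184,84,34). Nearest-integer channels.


Screen: C = 255 - (255-A)×(255-B)/255, rounded to nearest integer
R: 255 - (255-54)×(255-184)/255 = 255 - 14271/255 ≈ 255 - 55.965 = 199.035 → 199
G: 255 - (255-178)×(255-84)/255 = 255 - 13167/255 ≈ 255 - 51.635 = 203.365 → 203
B: 255 - (255-128)×(255-34)/255 = 255 - 28067/255 ≈ 255 - 110.067 = 144.933 → 145
= RGB(199, 203, 145)


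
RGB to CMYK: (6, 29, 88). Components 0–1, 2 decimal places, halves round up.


R'=6/255≈0.0235, G'=29/255≈0.1137, B'=88/255≈0.3451
K = 1 - max(R',G',B') = 1 - 88/255 = 167/255 = 0.65490… → 0.65
(1-R'-K)/(1-K) simplifies to (max-R)/max with max = 88:
C = (88-6)/88 = 82/88 = 0.93181… → 0.93
M = (88-29)/88 = 59/88 = 0.67045… → 0.67
Y = (88-88)/88 = 0/88 = 0 → 0.00
= CMYK(0.93, 0.67, 0.00, 0.65)


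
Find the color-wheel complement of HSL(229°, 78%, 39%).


Complement = opposite side of color wheel = hue + 180°
H' = (229 + 180) mod 360 = 49°
S and L unchanged.
= HSL(49°, 78%, 39%)


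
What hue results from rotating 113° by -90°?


New hue = (H + rotation) mod 360
New hue = (113 -90) mod 360
= 23 mod 360
= 23°


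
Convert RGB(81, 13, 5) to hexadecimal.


R = 81 → 51 (hex)
G = 13 → 0D (hex)
B = 5 → 05 (hex)
Hex = #510D05


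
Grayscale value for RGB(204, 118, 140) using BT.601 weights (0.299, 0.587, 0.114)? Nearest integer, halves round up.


Gray = 0.299×R + 0.587×G + 0.114×B
Gray = 0.299×204 + 0.587×118 + 0.114×140
Gray = 60.996 + 69.266 + 15.960
Gray = 146.222 → round half up → 146
Gray = 146


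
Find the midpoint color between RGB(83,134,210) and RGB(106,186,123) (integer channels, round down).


Midpoint: each channel = ⌊(C₁+C₂)/2⌋
R: ⌊(83+106)/2⌋ = 94
G: ⌊(134+186)/2⌋ = 160
B: ⌊(210+123)/2⌋ = 166
= RGB(94, 160, 166)


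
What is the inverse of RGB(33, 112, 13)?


Invert: (255-R, 255-G, 255-B)
R: 255-33 = 222
G: 255-112 = 143
B: 255-13 = 242
= RGB(222, 143, 242)


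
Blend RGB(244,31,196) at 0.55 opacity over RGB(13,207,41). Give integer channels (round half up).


C = α×F + (1-α)×B, with 1-α = 0.45
R: 0.55×244 + 0.45×13 = 134.20 + 5.85 = 140.05 → 140
G: 0.55×31 + 0.45×207 = 17.05 + 93.15 = 110.20 → 110
B: 0.55×196 + 0.45×41 = 107.80 + 18.45 = 126.25 → 126
= RGB(140, 110, 126)


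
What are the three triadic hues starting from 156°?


Triadic: equally spaced at 120° intervals
H1 = 156°
H2 = (156 + 120) mod 360 = 276°
H3 = (156 + 240) mod 360 = 36°
Triadic = 156°, 276°, 36°


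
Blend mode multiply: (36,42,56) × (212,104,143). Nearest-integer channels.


Multiply: C = A×B/255, rounded to nearest integer
R: 36×212/255 = 7632/255 ≈ 29.929 → 30
G: 42×104/255 = 4368/255 ≈ 17.129 → 17
B: 56×143/255 = 8008/255 ≈ 31.404 → 31
= RGB(30, 17, 31)


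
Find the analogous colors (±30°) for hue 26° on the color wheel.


Base hue: 26°
Left analog: (26 - 30) mod 360 = 356°
Right analog: (26 + 30) mod 360 = 56°
Analogous hues = 356° and 56°


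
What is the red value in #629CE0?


Color: #629CE0
R = 62 = 98
G = 9C = 156
B = E0 = 224
Red = 98


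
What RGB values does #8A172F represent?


8A → 138 (R)
17 → 23 (G)
2F → 47 (B)
= RGB(138, 23, 47)


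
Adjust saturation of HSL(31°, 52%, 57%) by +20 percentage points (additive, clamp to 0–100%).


Original S = 52%
Adjustment = +20 percentage points
New S = 52 + (20) = 72
Clamp to [0, 100] → 72
= HSL(31°, 72%, 57%)


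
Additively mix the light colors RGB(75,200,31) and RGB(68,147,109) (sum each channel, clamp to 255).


Additive: each channel = min(255, C₁+C₂)
R: 75+68 = 143 → 143
G: 200+147 = 347 → 255
B: 31+109 = 140 → 140
= RGB(143, 255, 140)


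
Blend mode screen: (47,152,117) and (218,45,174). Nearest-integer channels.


Screen: C = 255 - (255-A)×(255-B)/255, rounded to nearest integer
R: 255 - (255-47)×(255-218)/255 = 255 - 7696/255 ≈ 255 - 30.180 = 224.820 → 225
G: 255 - (255-152)×(255-45)/255 = 255 - 21630/255 ≈ 255 - 84.824 = 170.176 → 170
B: 255 - (255-117)×(255-174)/255 = 255 - 11178/255 ≈ 255 - 43.835 = 211.165 → 211
= RGB(225, 170, 211)


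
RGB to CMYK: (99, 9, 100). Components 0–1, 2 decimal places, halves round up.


R'=99/255≈0.3882, G'=9/255≈0.0353, B'=100/255≈0.3922
K = 1 - max(R',G',B') = 1 - 100/255 = 155/255 = 0.60784… → 0.61
(1-R'-K)/(1-K) simplifies to (max-R)/max with max = 100:
C = (100-99)/100 = 1/100 = 0.01 → 0.01
M = (100-9)/100 = 91/100 = 0.91 → 0.91
Y = (100-100)/100 = 0/100 = 0 → 0.00
= CMYK(0.01, 0.91, 0.00, 0.61)


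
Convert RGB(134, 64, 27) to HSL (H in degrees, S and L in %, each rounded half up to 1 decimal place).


Normalize: R'=134/255≈0.5255, G'=64/255≈0.2510, B'=27/255≈0.1059
Max=134/255, Min=27/255, Δ=Max-Min=107/255
L = (Max+Min)/2 = (134+27)/510 = 161/510 = 0.31568… → L = 31.6%
L ≤ 0.5 → S = Δ/(Max+Min) = 107/(134+27) = 107/161 = 0.66459… → S = 66.5%
(the 1/255 factors cancel in S and H, so raw channel differences can be used)
Max is R' → H = 60 × (((G-B)/Δ) mod 6) = 60 × (((64-27)/107) mod 6)
  37/107 = 0.3457…
  H = 60 × 0.3457… = 20.747…° → H = 20.7°
= HSL(20.7°, 66.5%, 31.6%)


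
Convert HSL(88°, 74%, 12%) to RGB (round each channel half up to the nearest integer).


H=88°, S=0.74, L=0.12
C = (1-|2L-1|)×S = (1-|-0.76|)×0.74 = 0.1776
H' = H/60 = 88/60 ≈ 1.4667; X = C×(1-|H' mod 2 - 1|) = 0.09472
m = L - C/2 = 0.12 - 0.0888 = 0.0312
Sector ⌊H'⌋ = 1 → (R',G',B') = (0.09472, 0.1776, 0.0)
RGB = ((R'+m)×255, (G'+m)×255, (B'+m)×255) = (32.1096, 53.244, 7.956)
Round half up → RGB(32, 53, 8)


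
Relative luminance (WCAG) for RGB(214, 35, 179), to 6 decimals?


Linearize each channel (sRGB transfer function): c = v/255; c_lin = c/12.92 if c ≤ 0.04045, else ((c+0.055)/1.055)^2.4
  R: 214/255 ≈ 0.839216 > 0.04045 → ((0.839216+0.055)/1.055)^2.4 ≈ 0.672443
  G: 35/255 ≈ 0.137255 > 0.04045 → ((0.137255+0.055)/1.055)^2.4 ≈ 0.016807
  B: 179/255 ≈ 0.701961 > 0.04045 → ((0.701961+0.055)/1.055)^2.4 ≈ 0.450786
R_lin = 0.672443, G_lin = 0.016807, B_lin = 0.450786
L = 0.2126×R + 0.7152×G + 0.0722×B
L = 0.2126×0.672443 + 0.7152×0.016807 + 0.0722×0.450786
L ≈ 0.187529


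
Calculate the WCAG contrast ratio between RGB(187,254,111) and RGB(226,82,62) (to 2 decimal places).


Linearize each sRGB channel c=v/255: c/12.92 if c ≤ 0.04045 else ((c+0.055)/1.055)^2.4
L = 0.2126×R_lin + 0.7152×G_lin + 0.0722×B_lin
Color 1 (187,254,111):
  R=187: 187/255≈0.7333 > 0.04045 → ((0.7333+0.055)/1.055)^2.4 ≈ 0.49693
  G=254: 254/255≈0.9961 > 0.04045 → ((0.9961+0.055)/1.055)^2.4 ≈ 0.99110
  B=111: 111/255≈0.4353 > 0.04045 → ((0.4353+0.055)/1.055)^2.4 ≈ 0.15896
  L1 = 0.2126×0.49693 + 0.7152×0.99110 + 0.0722×0.15896 ≈ 0.82596
Color 2 (226,82,62):
  R=226: 226/255≈0.8863 > 0.04045 → ((0.8863+0.055)/1.055)^2.4 ≈ 0.76052
  G=82: 82/255≈0.3216 > 0.04045 → ((0.3216+0.055)/1.055)^2.4 ≈ 0.08438
  B=62: 62/255≈0.2431 > 0.04045 → ((0.2431+0.055)/1.055)^2.4 ≈ 0.04817
  L2 = 0.2126×0.76052 + 0.7152×0.08438 + 0.0722×0.04817 ≈ 0.22551
Lighter = 0.82596, Darker = 0.22551
Ratio = (L_lighter + 0.05) / (L_darker + 0.05)
Ratio = (0.82596 + 0.05) / (0.22551 + 0.05) = 0.87596 / 0.27551 ≈ 3.1794
Ratio ≈ 3.18:1


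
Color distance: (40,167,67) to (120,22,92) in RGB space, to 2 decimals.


d = √[(R₁-R₂)² + (G₁-G₂)² + (B₁-B₂)²]
d = √[(40-120)² + (167-22)² + (67-92)²]
d = √[6400 + 21025 + 625]
d = √28050
d ≈ 167.48


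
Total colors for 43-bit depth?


Colors = 2^bits = 2^43
= 8,796,093,022,208 colors


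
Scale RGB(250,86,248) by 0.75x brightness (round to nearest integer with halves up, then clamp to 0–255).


Multiply each channel by 0.75, round half up, clamp to [0, 255]
R: 250×0.75 = 187.5 → round → 188
G: 86×0.75 = 64.5 → round → 65
B: 248×0.75 = 186
= RGB(188, 65, 186)


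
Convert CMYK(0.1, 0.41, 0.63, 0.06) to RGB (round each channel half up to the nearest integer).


R = 255 × (1-C) × (1-K) = 255 × 0.90 × 0.94 = 215.73 → 216
G = 255 × (1-M) × (1-K) = 255 × 0.59 × 0.94 = 141.423 → 141
B = 255 × (1-Y) × (1-K) = 255 × 0.37 × 0.94 = 88.689 → 89
= RGB(216, 141, 89)


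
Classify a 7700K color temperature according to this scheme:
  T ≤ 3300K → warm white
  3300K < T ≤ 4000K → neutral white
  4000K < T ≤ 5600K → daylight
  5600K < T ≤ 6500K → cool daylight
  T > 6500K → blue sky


Temperature: 7700K
7700K > 6500K → blue sky
Classification: blue sky


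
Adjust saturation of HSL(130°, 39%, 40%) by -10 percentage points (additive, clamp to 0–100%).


Original S = 39%
Adjustment = -10 percentage points
New S = 39 + (-10) = 29
Clamp to [0, 100] → 29
= HSL(130°, 29%, 40%)


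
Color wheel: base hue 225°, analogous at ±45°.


Base hue: 225°
Left analog: (225 - 45) mod 360 = 180°
Right analog: (225 + 45) mod 360 = 270°
Analogous hues = 180° and 270°


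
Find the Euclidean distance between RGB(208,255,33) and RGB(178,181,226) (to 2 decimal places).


d = √[(R₁-R₂)² + (G₁-G₂)² + (B₁-B₂)²]
d = √[(208-178)² + (255-181)² + (33-226)²]
d = √[900 + 5476 + 37249]
d = √43625
d ≈ 208.87


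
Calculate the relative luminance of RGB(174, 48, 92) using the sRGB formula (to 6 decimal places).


Linearize each channel (sRGB transfer function): c = v/255; c_lin = c/12.92 if c ≤ 0.04045, else ((c+0.055)/1.055)^2.4
  R: 174/255 ≈ 0.682353 > 0.04045 → ((0.682353+0.055)/1.055)^2.4 ≈ 0.423268
  G: 48/255 ≈ 0.188235 > 0.04045 → ((0.188235+0.055)/1.055)^2.4 ≈ 0.029557
  B: 92/255 ≈ 0.360784 > 0.04045 → ((0.360784+0.055)/1.055)^2.4 ≈ 0.107023
R_lin = 0.423268, G_lin = 0.029557, B_lin = 0.107023
L = 0.2126×R + 0.7152×G + 0.0722×B
L = 0.2126×0.423268 + 0.7152×0.029557 + 0.0722×0.107023
L ≈ 0.118853


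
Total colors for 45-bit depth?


Colors = 2^bits = 2^45
= 35,184,372,088,832 colors


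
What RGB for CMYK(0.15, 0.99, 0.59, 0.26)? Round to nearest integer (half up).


R = 255 × (1-C) × (1-K) = 255 × 0.85 × 0.74 = 160.395 → 160
G = 255 × (1-M) × (1-K) = 255 × 0.01 × 0.74 = 1.887 → 2
B = 255 × (1-Y) × (1-K) = 255 × 0.41 × 0.74 = 77.367 → 77
= RGB(160, 2, 77)


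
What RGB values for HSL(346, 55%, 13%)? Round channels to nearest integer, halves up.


H=346°, S=0.55, L=0.13
C = (1-|2L-1|)×S = (1-|-0.74|)×0.55 = 0.143
H' = H/60 = 346/60 ≈ 5.7667; X = C×(1-|H' mod 2 - 1|) ≈ 0.0334
m = L - C/2 = 0.13 - 0.0715 = 0.0585
Sector ⌊H'⌋ = 5 → (R',G',B') = (0.143, 0.0, ≈0.0334)
RGB = ((R'+m)×255, (G'+m)×255, (B'+m)×255) = (51.3825, 14.9175, 23.426)
Round half up → RGB(51, 15, 23)


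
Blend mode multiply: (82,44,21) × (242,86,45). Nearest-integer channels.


Multiply: C = A×B/255, rounded to nearest integer
R: 82×242/255 = 19844/255 ≈ 77.820 → 78
G: 44×86/255 = 3784/255 ≈ 14.839 → 15
B: 21×45/255 = 945/255 ≈ 3.706 → 4
= RGB(78, 15, 4)


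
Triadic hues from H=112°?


Triadic: equally spaced at 120° intervals
H1 = 112°
H2 = (112 + 120) mod 360 = 232°
H3 = (112 + 240) mod 360 = 352°
Triadic = 112°, 232°, 352°


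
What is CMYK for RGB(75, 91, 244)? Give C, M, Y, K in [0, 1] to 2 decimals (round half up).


R'=75/255≈0.2941, G'=91/255≈0.3569, B'=244/255≈0.9569
K = 1 - max(R',G',B') = 1 - 244/255 = 11/255 = 0.04313… → 0.04
(1-R'-K)/(1-K) simplifies to (max-R)/max with max = 244:
C = (244-75)/244 = 169/244 = 0.69262… → 0.69
M = (244-91)/244 = 153/244 = 0.62704… → 0.63
Y = (244-244)/244 = 0/244 = 0 → 0.00
= CMYK(0.69, 0.63, 0.00, 0.04)


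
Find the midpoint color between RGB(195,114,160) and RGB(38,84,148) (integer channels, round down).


Midpoint: each channel = ⌊(C₁+C₂)/2⌋
R: ⌊(195+38)/2⌋ = 116
G: ⌊(114+84)/2⌋ = 99
B: ⌊(160+148)/2⌋ = 154
= RGB(116, 99, 154)


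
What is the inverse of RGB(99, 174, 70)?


Invert: (255-R, 255-G, 255-B)
R: 255-99 = 156
G: 255-174 = 81
B: 255-70 = 185
= RGB(156, 81, 185)


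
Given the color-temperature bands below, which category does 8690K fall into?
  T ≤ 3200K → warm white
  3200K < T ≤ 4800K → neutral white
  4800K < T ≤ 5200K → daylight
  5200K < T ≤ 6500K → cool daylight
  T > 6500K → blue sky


Temperature: 8690K
8690K > 6500K → blue sky
Classification: blue sky


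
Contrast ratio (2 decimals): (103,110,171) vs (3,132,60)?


Linearize each sRGB channel c=v/255: c/12.92 if c ≤ 0.04045 else ((c+0.055)/1.055)^2.4
L = 0.2126×R_lin + 0.7152×G_lin + 0.0722×B_lin
Color 1 (103,110,171):
  R=103: 103/255≈0.4039 > 0.04045 → ((0.4039+0.055)/1.055)^2.4 ≈ 0.13563
  G=110: 110/255≈0.4314 > 0.04045 → ((0.4314+0.055)/1.055)^2.4 ≈ 0.15593
  B=171: 171/255≈0.6706 > 0.04045 → ((0.6706+0.055)/1.055)^2.4 ≈ 0.40724
  L1 = 0.2126×0.13563 + 0.7152×0.15593 + 0.0722×0.40724 ≈ 0.16976
Color 2 (3,132,60):
  R=3: 3/255≈0.0118 ≤ 0.04045 → 0.0118/12.92 ≈ 0.00091
  G=132: 132/255≈0.5176 > 0.04045 → ((0.5176+0.055)/1.055)^2.4 ≈ 0.23074
  B=60: 60/255≈0.2353 > 0.04045 → ((0.2353+0.055)/1.055)^2.4 ≈ 0.04519
  L2 = 0.2126×0.00091 + 0.7152×0.23074 + 0.0722×0.04519 ≈ 0.16848
Lighter = 0.16976, Darker = 0.16848
Ratio = (L_lighter + 0.05) / (L_darker + 0.05)
Ratio = (0.16976 + 0.05) / (0.16848 + 0.05) = 0.21976 / 0.21848 ≈ 1.0058
Ratio ≈ 1.01:1


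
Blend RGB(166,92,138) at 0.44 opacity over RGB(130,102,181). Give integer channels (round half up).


C = α×F + (1-α)×B, with 1-α = 0.56
R: 0.44×166 + 0.56×130 = 73.04 + 72.80 = 145.84 → 146
G: 0.44×92 + 0.56×102 = 40.48 + 57.12 = 97.60 → 98
B: 0.44×138 + 0.56×181 = 60.72 + 101.36 = 162.08 → 162
= RGB(146, 98, 162)


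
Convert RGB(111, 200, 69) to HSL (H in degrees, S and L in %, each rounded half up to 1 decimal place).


Normalize: R'=111/255≈0.4353, G'=200/255≈0.7843, B'=69/255≈0.2706
Max=200/255, Min=69/255, Δ=Max-Min=131/255
L = (Max+Min)/2 = (200+69)/510 = 269/510 = 0.52745… → L = 52.7%
L > 0.5 → S = Δ/(2-Max-Min) = 131/(510-200-69) = 131/241 = 0.54356… → S = 54.4%
(the 1/255 factors cancel in S and H, so raw channel differences can be used)
Max is G' → H = 60 × ((B-R)/Δ + 2) = 60 × ((69-111)/131 + 2)
  -42/131 + 2 = -0.3206… + 2 = 1.6793…
  H = 60 × 1.6793… = 100.763…° → H = 100.8°
= HSL(100.8°, 54.4%, 52.7%)


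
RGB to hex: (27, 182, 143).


R = 27 → 1B (hex)
G = 182 → B6 (hex)
B = 143 → 8F (hex)
Hex = #1BB68F


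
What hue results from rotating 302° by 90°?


New hue = (H + rotation) mod 360
New hue = (302 + 90) mod 360
= 392 mod 360
= 32°


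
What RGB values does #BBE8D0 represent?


BB → 187 (R)
E8 → 232 (G)
D0 → 208 (B)
= RGB(187, 232, 208)


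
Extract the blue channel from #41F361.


Color: #41F361
R = 41 = 65
G = F3 = 243
B = 61 = 97
Blue = 97


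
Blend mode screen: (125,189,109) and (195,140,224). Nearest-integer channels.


Screen: C = 255 - (255-A)×(255-B)/255, rounded to nearest integer
R: 255 - (255-125)×(255-195)/255 = 255 - 7800/255 ≈ 255 - 30.588 = 224.412 → 224
G: 255 - (255-189)×(255-140)/255 = 255 - 7590/255 ≈ 255 - 29.765 = 225.235 → 225
B: 255 - (255-109)×(255-224)/255 = 255 - 4526/255 ≈ 255 - 17.749 = 237.251 → 237
= RGB(224, 225, 237)


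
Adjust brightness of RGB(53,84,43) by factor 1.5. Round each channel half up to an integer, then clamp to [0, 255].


Multiply each channel by 1.5, round half up, clamp to [0, 255]
R: 53×1.5 = 79.5 → round → 80
G: 84×1.5 = 126
B: 43×1.5 = 64.5 → round → 65
= RGB(80, 126, 65)


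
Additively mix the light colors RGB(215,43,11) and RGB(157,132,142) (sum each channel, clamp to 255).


Additive: each channel = min(255, C₁+C₂)
R: 215+157 = 372 → 255
G: 43+132 = 175 → 175
B: 11+142 = 153 → 153
= RGB(255, 175, 153)


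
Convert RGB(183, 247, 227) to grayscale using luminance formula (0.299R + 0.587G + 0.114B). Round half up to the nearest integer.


Gray = 0.299×R + 0.587×G + 0.114×B
Gray = 0.299×183 + 0.587×247 + 0.114×227
Gray = 54.717 + 144.989 + 25.878
Gray = 225.584 → round half up → 226
Gray = 226


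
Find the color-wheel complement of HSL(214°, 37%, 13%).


Complement = opposite side of color wheel = hue + 180°
H' = (214 + 180) mod 360 = 34°
S and L unchanged.
= HSL(34°, 37%, 13%)


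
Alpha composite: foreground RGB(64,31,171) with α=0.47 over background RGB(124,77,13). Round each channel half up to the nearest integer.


C = α×F + (1-α)×B, with 1-α = 0.53
R: 0.47×64 + 0.53×124 = 30.08 + 65.72 = 95.80 → 96
G: 0.47×31 + 0.53×77 = 14.57 + 40.81 = 55.38 → 55
B: 0.47×171 + 0.53×13 = 80.37 + 6.89 = 87.26 → 87
= RGB(96, 55, 87)


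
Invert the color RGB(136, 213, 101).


Invert: (255-R, 255-G, 255-B)
R: 255-136 = 119
G: 255-213 = 42
B: 255-101 = 154
= RGB(119, 42, 154)


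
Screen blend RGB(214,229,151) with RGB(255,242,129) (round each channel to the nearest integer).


Screen: C = 255 - (255-A)×(255-B)/255, rounded to nearest integer
R: 255 - (255-214)×(255-255)/255 = 255 - 0/255 ≈ 255 - 0.000 = 255.000 → 255
G: 255 - (255-229)×(255-242)/255 = 255 - 338/255 ≈ 255 - 1.325 = 253.675 → 254
B: 255 - (255-151)×(255-129)/255 = 255 - 13104/255 ≈ 255 - 51.388 = 203.612 → 204
= RGB(255, 254, 204)


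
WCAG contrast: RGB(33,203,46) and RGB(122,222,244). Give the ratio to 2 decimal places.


Linearize each sRGB channel c=v/255: c/12.92 if c ≤ 0.04045 else ((c+0.055)/1.055)^2.4
L = 0.2126×R_lin + 0.7152×G_lin + 0.0722×B_lin
Color 1 (33,203,46):
  R=33: 33/255≈0.1294 > 0.04045 → ((0.1294+0.055)/1.055)^2.4 ≈ 0.01521
  G=203: 203/255≈0.7961 > 0.04045 → ((0.7961+0.055)/1.055)^2.4 ≈ 0.59720
  B=46: 46/255≈0.1804 > 0.04045 → ((0.1804+0.055)/1.055)^2.4 ≈ 0.02732
  L1 = 0.2126×0.01521 + 0.7152×0.59720 + 0.0722×0.02732 ≈ 0.43232
Color 2 (122,222,244):
  R=122: 122/255≈0.4784 > 0.04045 → ((0.4784+0.055)/1.055)^2.4 ≈ 0.19462
  G=222: 222/255≈0.8706 > 0.04045 → ((0.8706+0.055)/1.055)^2.4 ≈ 0.73046
  B=244: 244/255≈0.9569 > 0.04045 → ((0.9569+0.055)/1.055)^2.4 ≈ 0.90466
  L2 = 0.2126×0.19462 + 0.7152×0.73046 + 0.0722×0.90466 ≈ 0.62912
Lighter = 0.62912, Darker = 0.43232
Ratio = (L_lighter + 0.05) / (L_darker + 0.05)
Ratio = (0.62912 + 0.05) / (0.43232 + 0.05) = 0.67912 / 0.48232 ≈ 1.4080
Ratio ≈ 1.41:1


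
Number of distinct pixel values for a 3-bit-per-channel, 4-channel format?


Total bits = 3 bits/channel × 4 channels = 12 bits
Distinct pixel values = 2^12
= 4,096 pixel values


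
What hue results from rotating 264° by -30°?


New hue = (H + rotation) mod 360
New hue = (264 -30) mod 360
= 234 mod 360
= 234°


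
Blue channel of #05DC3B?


Color: #05DC3B
R = 05 = 5
G = DC = 220
B = 3B = 59
Blue = 59


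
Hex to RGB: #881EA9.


88 → 136 (R)
1E → 30 (G)
A9 → 169 (B)
= RGB(136, 30, 169)


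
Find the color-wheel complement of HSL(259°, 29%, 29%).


Complement = opposite side of color wheel = hue + 180°
H' = (259 + 180) mod 360 = 79°
S and L unchanged.
= HSL(79°, 29%, 29%)


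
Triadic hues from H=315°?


Triadic: equally spaced at 120° intervals
H1 = 315°
H2 = (315 + 120) mod 360 = 75°
H3 = (315 + 240) mod 360 = 195°
Triadic = 315°, 75°, 195°


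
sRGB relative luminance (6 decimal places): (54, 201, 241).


Linearize each channel (sRGB transfer function): c = v/255; c_lin = c/12.92 if c ≤ 0.04045, else ((c+0.055)/1.055)^2.4
  R: 54/255 ≈ 0.211765 > 0.04045 → ((0.211765+0.055)/1.055)^2.4 ≈ 0.036889
  G: 201/255 ≈ 0.788235 > 0.04045 → ((0.788235+0.055)/1.055)^2.4 ≈ 0.584078
  B: 241/255 ≈ 0.945098 > 0.04045 → ((0.945098+0.055)/1.055)^2.4 ≈ 0.879622
R_lin = 0.036889, G_lin = 0.584078, B_lin = 0.879622
L = 0.2126×R + 0.7152×G + 0.0722×B
L = 0.2126×0.036889 + 0.7152×0.584078 + 0.0722×0.879622
L ≈ 0.489084


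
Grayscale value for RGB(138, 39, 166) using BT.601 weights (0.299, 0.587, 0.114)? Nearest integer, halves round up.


Gray = 0.299×R + 0.587×G + 0.114×B
Gray = 0.299×138 + 0.587×39 + 0.114×166
Gray = 41.262 + 22.893 + 18.924
Gray = 83.079 → round half up → 83
Gray = 83


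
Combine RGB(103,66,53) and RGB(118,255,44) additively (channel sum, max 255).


Additive: each channel = min(255, C₁+C₂)
R: 103+118 = 221 → 221
G: 66+255 = 321 → 255
B: 53+44 = 97 → 97
= RGB(221, 255, 97)


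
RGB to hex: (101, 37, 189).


R = 101 → 65 (hex)
G = 37 → 25 (hex)
B = 189 → BD (hex)
Hex = #6525BD


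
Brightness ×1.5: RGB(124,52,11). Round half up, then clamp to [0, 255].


Multiply each channel by 1.5, round half up, clamp to [0, 255]
R: 124×1.5 = 186
G: 52×1.5 = 78
B: 11×1.5 = 16.5 → round → 17
= RGB(186, 78, 17)


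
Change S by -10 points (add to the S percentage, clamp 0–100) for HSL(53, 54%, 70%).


Original S = 54%
Adjustment = -10 percentage points
New S = 54 + (-10) = 44
Clamp to [0, 100] → 44
= HSL(53°, 44%, 70%)


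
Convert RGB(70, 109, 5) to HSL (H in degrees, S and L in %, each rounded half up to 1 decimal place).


Normalize: R'=70/255≈0.2745, G'=109/255≈0.4275, B'=5/255≈0.0196
Max=109/255, Min=5/255, Δ=Max-Min=104/255
L = (Max+Min)/2 = (109+5)/510 = 114/510 = 0.22352… → L = 22.4%
L ≤ 0.5 → S = Δ/(Max+Min) = 104/(109+5) = 104/114 = 0.91228… → S = 91.2%
(the 1/255 factors cancel in S and H, so raw channel differences can be used)
Max is G' → H = 60 × ((B-R)/Δ + 2) = 60 × ((5-70)/104 + 2)
  -65/104 + 2 = -0.625 + 2 = 1.375
  H = 60 × 1.375 = 82.5° → H = 82.5°
= HSL(82.5°, 91.2%, 22.4%)


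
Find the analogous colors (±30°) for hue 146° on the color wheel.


Base hue: 146°
Left analog: (146 - 30) mod 360 = 116°
Right analog: (146 + 30) mod 360 = 176°
Analogous hues = 116° and 176°


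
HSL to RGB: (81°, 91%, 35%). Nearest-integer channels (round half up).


H=81°, S=0.91, L=0.35
C = (1-|2L-1|)×S = (1-|-0.30|)×0.91 = 0.637
H' = H/60 = 81/60 ≈ 1.3500; X = C×(1-|H' mod 2 - 1|) = 0.41405
m = L - C/2 = 0.35 - 0.3185 = 0.0315
Sector ⌊H'⌋ = 1 → (R',G',B') = (0.41405, 0.637, 0.0)
RGB = ((R'+m)×255, (G'+m)×255, (B'+m)×255) = (113.61525, 170.4675, 8.0325)
Round half up → RGB(114, 170, 8)


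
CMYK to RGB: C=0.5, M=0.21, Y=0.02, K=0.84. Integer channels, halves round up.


R = 255 × (1-C) × (1-K) = 255 × 0.50 × 0.16 = 20.4 → 20
G = 255 × (1-M) × (1-K) = 255 × 0.79 × 0.16 = 32.232 → 32
B = 255 × (1-Y) × (1-K) = 255 × 0.98 × 0.16 = 39.984 → 40
= RGB(20, 32, 40)


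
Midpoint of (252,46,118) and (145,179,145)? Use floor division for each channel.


Midpoint: each channel = ⌊(C₁+C₂)/2⌋
R: ⌊(252+145)/2⌋ = 198
G: ⌊(46+179)/2⌋ = 112
B: ⌊(118+145)/2⌋ = 131
= RGB(198, 112, 131)


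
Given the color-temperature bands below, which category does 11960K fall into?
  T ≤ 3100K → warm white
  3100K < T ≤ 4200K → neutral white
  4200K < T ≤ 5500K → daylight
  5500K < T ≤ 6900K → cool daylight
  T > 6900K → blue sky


Temperature: 11960K
11960K > 6900K → blue sky
Classification: blue sky


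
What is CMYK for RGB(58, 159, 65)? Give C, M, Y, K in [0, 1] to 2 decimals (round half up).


R'=58/255≈0.2275, G'=159/255≈0.6235, B'=65/255≈0.2549
K = 1 - max(R',G',B') = 1 - 159/255 = 96/255 = 0.37647… → 0.38
(1-R'-K)/(1-K) simplifies to (max-R)/max with max = 159:
C = (159-58)/159 = 101/159 = 0.63522… → 0.64
M = (159-159)/159 = 0/159 = 0 → 0.00
Y = (159-65)/159 = 94/159 = 0.59119… → 0.59
= CMYK(0.64, 0.00, 0.59, 0.38)


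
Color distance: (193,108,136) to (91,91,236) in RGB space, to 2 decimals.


d = √[(R₁-R₂)² + (G₁-G₂)² + (B₁-B₂)²]
d = √[(193-91)² + (108-91)² + (136-236)²]
d = √[10404 + 289 + 10000]
d = √20693
d ≈ 143.85


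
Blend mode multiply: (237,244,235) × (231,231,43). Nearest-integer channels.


Multiply: C = A×B/255, rounded to nearest integer
R: 237×231/255 = 54747/255 ≈ 214.694 → 215
G: 244×231/255 = 56364/255 ≈ 221.035 → 221
B: 235×43/255 = 10105/255 ≈ 39.627 → 40
= RGB(215, 221, 40)


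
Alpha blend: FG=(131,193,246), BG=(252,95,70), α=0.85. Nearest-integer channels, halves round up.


C = α×F + (1-α)×B, with 1-α = 0.15
R: 0.85×131 + 0.15×252 = 111.35 + 37.80 = 149.15 → 149
G: 0.85×193 + 0.15×95 = 164.05 + 14.25 = 178.30 → 178
B: 0.85×246 + 0.15×70 = 209.10 + 10.50 = 219.60 → 220
= RGB(149, 178, 220)


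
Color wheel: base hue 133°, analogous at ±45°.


Base hue: 133°
Left analog: (133 - 45) mod 360 = 88°
Right analog: (133 + 45) mod 360 = 178°
Analogous hues = 88° and 178°


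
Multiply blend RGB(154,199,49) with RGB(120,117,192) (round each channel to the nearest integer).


Multiply: C = A×B/255, rounded to nearest integer
R: 154×120/255 = 18480/255 ≈ 72.471 → 72
G: 199×117/255 = 23283/255 ≈ 91.306 → 91
B: 49×192/255 = 9408/255 ≈ 36.894 → 37
= RGB(72, 91, 37)
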